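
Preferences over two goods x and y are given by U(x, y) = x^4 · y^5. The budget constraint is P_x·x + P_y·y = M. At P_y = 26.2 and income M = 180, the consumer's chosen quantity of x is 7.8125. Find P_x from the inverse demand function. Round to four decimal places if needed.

P_x = 10.24

The MRS is (4/5)·y/x. Set MRS = P_x/P_y.
So 4·P_y·y = 5·P_x·x; combined with the budget, a share 4/9 of income goes to x.
Demand: x*(P_x,P_y,M) = 4/9·M/P_x and y* = 5/9·M/P_y.
Set x* = 7.8125 in the demand function and solve for P_x: P_x = 10.24.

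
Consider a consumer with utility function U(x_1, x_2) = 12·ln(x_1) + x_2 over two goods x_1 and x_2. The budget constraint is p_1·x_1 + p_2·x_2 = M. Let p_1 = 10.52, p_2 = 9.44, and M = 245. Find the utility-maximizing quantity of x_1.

Set MRS = p_1/p_2: (12/x_1)/1 = p_1/p_2.
So x_1*(p_1,p_2) = 12·p_2/p_1, independent of income; and x_2* = (M − 12·p_2)/p_2.
At the given prices: x_1* = 12·9.44/10.52 = 10.7681.

x_1* = 10.7681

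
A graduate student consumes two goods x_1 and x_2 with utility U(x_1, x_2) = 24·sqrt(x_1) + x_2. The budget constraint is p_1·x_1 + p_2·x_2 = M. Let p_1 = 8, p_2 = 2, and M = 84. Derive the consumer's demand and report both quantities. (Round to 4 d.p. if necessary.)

x_1* = 9, x_2* = 6

MU_x_1 = 12/√x_1, MU_x_2 = 1. Tangency: 12/√x_1 = p_1/p_2.
Solve: √x_1 = 12·p_2/p_1, so x_1*(p_1,p_2) = (12·p_2/p_1)², and x_2* = (M − p_1·x_1*)/p_2.
Plugging in: x_1* = (12·2/8)² = 9, x_2* = 6.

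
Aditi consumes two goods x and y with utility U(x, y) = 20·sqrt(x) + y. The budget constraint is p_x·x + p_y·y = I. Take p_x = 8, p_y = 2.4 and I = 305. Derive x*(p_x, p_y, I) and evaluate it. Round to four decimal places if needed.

x* = 9

Set MRS = p_x/p_y: 10·x^(−1/2) = p_x/p_y.
Solve: √x = 10·p_y/p_x, so x*(p_x,p_y) = (10·p_y/p_x)², and y* = (I − p_x·x*)/p_y.
Plugging in: x* = (10·2.4/8)² = 9.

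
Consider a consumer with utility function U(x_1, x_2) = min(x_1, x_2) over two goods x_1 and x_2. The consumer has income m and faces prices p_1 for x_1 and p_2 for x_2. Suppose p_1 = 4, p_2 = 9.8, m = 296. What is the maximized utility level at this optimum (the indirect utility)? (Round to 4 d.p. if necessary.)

V = 21.4493

With perfect complements, no substitution: consume in ratio x_1:x_2 = 1:1.
Budget: p_1·x_1 + p_2·x_1 = m, so (p_1 + p_2)·x_1 = m.
Demand: x_1*(p_1,p_2,m) = m/(p_1 + p_2), x_2* = m/(p_1 + p_2).
Here 4 + 9.8 = 13.8, giving x_1* = 21.4493 and x_2* = 21.4493.
Utility at the optimum: U(21.4493, 21.4493) = 21.4493.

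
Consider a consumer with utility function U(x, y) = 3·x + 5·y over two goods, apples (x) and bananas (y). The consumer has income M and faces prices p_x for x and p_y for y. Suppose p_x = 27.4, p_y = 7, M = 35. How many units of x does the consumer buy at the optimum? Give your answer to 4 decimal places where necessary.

x* = 0

Linear utility — the consumer picks whichever good has higher MU/price: 3/27.4 = 0.1095 vs 5/7 = 0.7143.
y gives more utility per dollar, so spend all income on y: y* = M/p_y, x* = 0.
Numerically: x* = 0, y* = 5.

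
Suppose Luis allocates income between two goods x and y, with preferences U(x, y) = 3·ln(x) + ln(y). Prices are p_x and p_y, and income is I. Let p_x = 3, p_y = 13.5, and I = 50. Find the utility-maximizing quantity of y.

y* = 0.9259

Demand: x*(p_x,p_y,I) = 0.75·I/p_x and y* = 0.25·I/p_y.
At p_x=3, p_y=13.5, I=50: y* = 0.25·50/13.5 = 0.9259.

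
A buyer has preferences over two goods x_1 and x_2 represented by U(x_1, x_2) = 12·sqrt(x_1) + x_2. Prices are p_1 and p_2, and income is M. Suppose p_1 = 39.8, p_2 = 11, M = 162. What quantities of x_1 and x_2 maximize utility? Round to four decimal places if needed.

x_1* = 2.7499, x_2* = 4.7775

Set MRS = p_1/p_2: 6·x_1^(−1/2) = p_1/p_2.
Solve: √x_1 = 6·p_2/p_1, so x_1*(p_1,p_2) = (6·p_2/p_1)², and x_2* = (M − p_1·x_1*)/p_2.
Plugging in: x_1* = (6·11/39.8)² = 2.7499, x_2* = 4.7775.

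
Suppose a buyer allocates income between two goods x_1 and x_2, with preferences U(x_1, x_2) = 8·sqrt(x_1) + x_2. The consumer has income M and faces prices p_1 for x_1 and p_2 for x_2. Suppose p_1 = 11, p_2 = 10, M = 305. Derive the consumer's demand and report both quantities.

Plugging in: x_1* = (4·10/11)² = 13.2231, x_2* = 15.9545.

x_1* = 13.2231, x_2* = 15.9545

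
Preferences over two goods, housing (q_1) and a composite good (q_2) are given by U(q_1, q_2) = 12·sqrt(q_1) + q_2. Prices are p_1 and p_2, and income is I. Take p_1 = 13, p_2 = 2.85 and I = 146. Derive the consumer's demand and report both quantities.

q_1* = 1.7302, q_2* = 43.3358

Solve: √q_1 = 6·p_2/p_1, so q_1*(p_1,p_2) = (6·p_2/p_1)², and q_2* = (I − p_1·q_1*)/p_2.
Plugging in: q_1* = (6·2.85/13)² = 1.7302, q_2* = 43.3358.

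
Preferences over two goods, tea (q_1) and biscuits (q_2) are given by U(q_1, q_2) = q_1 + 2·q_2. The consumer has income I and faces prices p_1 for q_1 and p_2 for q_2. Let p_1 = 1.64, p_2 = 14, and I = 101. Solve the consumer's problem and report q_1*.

q_1 gives more utility per dollar, so spend all income on q_1: q_1* = I/p_1, q_2* = 0.
Numerically: q_1* = 61.5854, q_2* = 0.

q_1* = 61.5854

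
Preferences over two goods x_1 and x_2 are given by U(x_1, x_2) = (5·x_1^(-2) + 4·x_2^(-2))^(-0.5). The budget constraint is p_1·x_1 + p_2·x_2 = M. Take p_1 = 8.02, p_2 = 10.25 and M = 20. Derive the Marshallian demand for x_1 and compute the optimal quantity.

From the CES first-order condition, (5/4)·(x_2/x_1)^(3) = p_1/p_2.
Solve for the ratio: x_2/x_1 = [(4/5)·p_1/p_2]^(1/3).
With the ratio pinned down, the budget gives x_1* = M/(p_1 + p_2·(x_2/x_1)) and x_2* = (x_2/x_1)·x_1*.
Numerically x_2/x_1 = 0.855422, so x_1* = 20/(8.02 + 10.25·0.855422) = 1.1913.

x_1* = 1.1913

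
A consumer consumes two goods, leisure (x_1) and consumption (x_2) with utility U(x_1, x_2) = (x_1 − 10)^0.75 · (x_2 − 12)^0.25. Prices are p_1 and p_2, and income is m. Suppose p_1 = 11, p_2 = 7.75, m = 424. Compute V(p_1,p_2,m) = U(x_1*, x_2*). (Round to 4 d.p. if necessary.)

MRS = 3·(x_2−12)/(x_1−10). Tangency with p_1/p_2 gives x_2−12 = (1/3)·(p_1/p_2)·(x_1−10).
Substituting into the budget: x_1* = 10 + 0.75·(m − 10·p_1 − 12·p_2)/p_1, and x_2* = 12 + 0.25·(…)/p_2.
Discretionary income = 424 − 10·11 − 12·7.75 = 221; x_1* = 10 + 0.75·221/11 = 25.0682; x_2* = 12 + 0.25·221/7.75 = 19.129.
Utility at the optimum: U(25.0682, 19.129) = 12.4969.

V = 12.4969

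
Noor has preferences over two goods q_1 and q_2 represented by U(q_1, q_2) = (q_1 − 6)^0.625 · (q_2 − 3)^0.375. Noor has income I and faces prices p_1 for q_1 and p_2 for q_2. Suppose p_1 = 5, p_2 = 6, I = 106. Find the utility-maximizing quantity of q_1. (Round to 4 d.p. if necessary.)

Let q_1' = q_1−6, q_2' = q_2−3. MRS = (5/3)·q_2'/q_1' = p_1/p_2.
Substituting into the budget: q_1* = 6 + 0.625·(I − 6·p_1 − 3·p_2)/p_1, and q_2* = 3 + 0.375·(…)/p_2.
Discretionary income = 106 − 6·5 − 3·6 = 58; q_1* = 6 + 0.625·58/5 = 13.25.

q_1* = 13.25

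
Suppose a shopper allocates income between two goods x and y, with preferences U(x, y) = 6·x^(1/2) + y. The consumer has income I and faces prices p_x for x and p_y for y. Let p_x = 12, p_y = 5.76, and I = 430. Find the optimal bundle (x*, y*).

x* = 2.0736, y* = 70.3328

Set MRS = p_x/p_y: 3·x^(−1/2) = p_x/p_y.
Solve: √x = 3·p_y/p_x, so x*(p_x,p_y) = (3·p_y/p_x)², and y* = (I − p_x·x*)/p_y.
Plugging in: x* = (3·5.76/12)² = 2.0736, y* = 70.3328.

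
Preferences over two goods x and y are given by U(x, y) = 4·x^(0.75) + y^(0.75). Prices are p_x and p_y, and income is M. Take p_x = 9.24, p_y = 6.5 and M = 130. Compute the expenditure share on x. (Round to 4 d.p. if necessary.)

share on x = 0.9889

Substitute y = (y/x)·x into the budget: x* = M/(p_x + p_y·(y/x)).
Numerically y/x = 0.015951, so x* = 130/(9.24 + 6.5·0.015951) = 13.9131 and y* = 0.015951·13.9131 = 0.2219.
Expenditure on x: 9.24·13.9131 = 128.5574; share = 0.9889.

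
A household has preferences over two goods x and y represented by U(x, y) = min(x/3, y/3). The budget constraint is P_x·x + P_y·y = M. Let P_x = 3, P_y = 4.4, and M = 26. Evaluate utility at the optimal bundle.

Leontief preferences: the optimum is at the kink where x/3 = y/3, i.e. y = x.
Budget: P_x·x + P_y·x = M, so (3·P_x + 3·P_y)·x = 3·M.
Demand: x*(P_x,P_y,M) = 3·M/(3·P_x + 3·P_y), y* = 3·M/(3·P_x + 3·P_y).
Here 3·3 + 3·4.4 = 22.2, giving x* = 3.5135 and y* = 3.5135.
Utility at the optimum: U(3.5135, 3.5135) = 1.1712.

V = 1.1712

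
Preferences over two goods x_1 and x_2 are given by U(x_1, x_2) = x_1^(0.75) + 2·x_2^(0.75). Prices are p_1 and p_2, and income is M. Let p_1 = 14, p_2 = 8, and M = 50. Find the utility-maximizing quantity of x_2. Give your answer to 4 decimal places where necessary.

From the CES first-order condition, (1/2)·(x_2/x_1)^(0.25) = p_1/p_2.
Hence x_2/x_1 = (2·p_1/p_2)^(1/(0.25)), i.e. raised to the 4 power.
Substitute x_2 = (x_2/x_1)·x_1 into the budget: x_1* = M/(p_1 + p_2·(x_2/x_1)).
Numerically x_2/x_1 = 150.0625, so x_1* = 50/(14 + 8·150.0625) = 0.0412 and x_2* = 150.0625·0.0412 = 6.178.

x_2* = 6.178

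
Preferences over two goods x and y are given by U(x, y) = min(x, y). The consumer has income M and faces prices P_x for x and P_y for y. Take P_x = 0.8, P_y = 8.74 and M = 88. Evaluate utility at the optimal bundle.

V = 9.2243

With perfect complements, no substitution: consume in ratio x:y = 1:1.
Budget: P_x·x + P_y·x = M, so (P_x + P_y)·x = M.
Demand: x*(P_x,P_y,M) = M/(P_x + P_y), y* = M/(P_x + P_y).
Here 0.8 + 8.74 = 9.54, giving x* = 9.2243 and y* = 9.2243.
Utility at the optimum: U(9.2243, 9.2243) = 9.2243.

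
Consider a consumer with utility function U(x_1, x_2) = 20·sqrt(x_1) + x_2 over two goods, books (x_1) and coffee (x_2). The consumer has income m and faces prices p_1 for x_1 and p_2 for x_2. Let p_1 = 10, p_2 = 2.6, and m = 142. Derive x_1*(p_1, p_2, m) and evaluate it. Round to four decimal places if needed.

Utility is quasi-linear in x_2; the FOC for x_1 is 10/√x_1 = p_1/p_2.
Thus x_1* = (10·p_2/p_1)² — independent of m — with the rest of income spent on x_2.
Plugging in: x_1* = (10·2.6/10)² = 6.76.

x_1* = 6.76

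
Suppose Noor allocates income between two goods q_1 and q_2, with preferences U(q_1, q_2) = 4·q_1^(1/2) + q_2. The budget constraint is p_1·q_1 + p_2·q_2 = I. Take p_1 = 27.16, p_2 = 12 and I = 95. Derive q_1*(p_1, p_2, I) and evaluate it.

q_1* = 0.7808

MU_q_1 = 2/√q_1, MU_q_2 = 1. Tangency: 2/√q_1 = p_1/p_2.
Solve: √q_1 = 2·p_2/p_1, so q_1*(p_1,p_2) = (2·p_2/p_1)², and q_2* = (I − p_1·q_1*)/p_2.
Plugging in: q_1* = (2·12/27.16)² = 0.7808.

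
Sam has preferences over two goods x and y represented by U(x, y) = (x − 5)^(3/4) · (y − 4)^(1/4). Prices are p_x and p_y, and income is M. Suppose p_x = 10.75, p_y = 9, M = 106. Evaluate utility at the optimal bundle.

MRS = 3·(y−4)/(x−5). Tangency with p_x/p_y gives y−4 = (1/3)·(p_x/p_y)·(x−5).
Substituting into the budget: x* = 5 + 0.75·(M − 5·p_x − 4·p_y)/p_x, and y* = 4 + 0.25·(…)/p_y.
Discretionary income = 106 − 5·10.75 − 4·9 = 16.25; x* = 5 + 0.75·16.25/10.75 = 6.1337; y* = 4 + 0.25·16.25/9 = 4.4514.
Utility at the optimum: U(6.1337, 4.4514) = 0.9006.

V = 0.9006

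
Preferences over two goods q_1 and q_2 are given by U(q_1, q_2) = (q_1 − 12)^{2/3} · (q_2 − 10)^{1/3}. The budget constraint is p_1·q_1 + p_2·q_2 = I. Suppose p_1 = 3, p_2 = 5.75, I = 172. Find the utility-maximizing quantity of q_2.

MRS = 2·(q_2−10)/(q_1−12). Tangency with p_1/p_2 gives q_2−10 = (1/2)·(p_1/p_2)·(q_1−12).
After buying the subsistence bundle (12, 10), a share 2/3 of the remaining income goes to q_1: q_1* = 12 + 2/3·(I − 12p_1 − 10p_2)/p_1.
Discretionary income = 172 − 12·3 − 10·5.75 = 78.5; q_2* = 10 + 1/3·78.5/5.75 = 14.5507.

q_2* = 14.5507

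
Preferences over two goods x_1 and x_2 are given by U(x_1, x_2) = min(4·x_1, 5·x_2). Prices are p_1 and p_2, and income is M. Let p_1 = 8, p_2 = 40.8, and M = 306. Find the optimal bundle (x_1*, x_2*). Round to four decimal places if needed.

Leontief preferences: the optimum is at the kink where x_1/5 = x_2/4, i.e. x_2 = (4/5)·x_1.
Budget: p_1·x_1 + p_2·(4/5)·x_1 = M, so (5·p_1 + 4·p_2)·x_1 = 5·M.
Demand: x_1*(p_1,p_2,M) = 5·M/(5·p_1 + 4·p_2), x_2* = 4·M/(5·p_1 + 4·p_2).
Here 5·8 + 4·40.8 = 203.2, giving x_1* = 7.5295 and x_2* = 6.0236.

x_1* = 7.5295, x_2* = 6.0236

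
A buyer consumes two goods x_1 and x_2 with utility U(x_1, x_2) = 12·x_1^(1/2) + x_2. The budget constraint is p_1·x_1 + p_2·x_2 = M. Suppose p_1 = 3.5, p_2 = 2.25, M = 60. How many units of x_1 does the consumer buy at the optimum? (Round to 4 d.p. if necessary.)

Set MRS = p_1/p_2: 6·x_1^(−1/2) = p_1/p_2.
Solve: √x_1 = 6·p_2/p_1, so x_1*(p_1,p_2) = (6·p_2/p_1)², and x_2* = (M − p_1·x_1*)/p_2.
Plugging in: x_1* = (6·2.25/3.5)² = 14.8776.

x_1* = 14.8776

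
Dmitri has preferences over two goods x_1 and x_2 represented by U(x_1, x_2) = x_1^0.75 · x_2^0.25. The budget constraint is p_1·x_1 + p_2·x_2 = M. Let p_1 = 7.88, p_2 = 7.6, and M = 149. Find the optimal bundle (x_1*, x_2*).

At p_1=7.88, p_2=7.6, M=149: x_1* = 0.75·149/7.88 = 14.1815, x_2* = 4.9013.

x_1* = 14.1815, x_2* = 4.9013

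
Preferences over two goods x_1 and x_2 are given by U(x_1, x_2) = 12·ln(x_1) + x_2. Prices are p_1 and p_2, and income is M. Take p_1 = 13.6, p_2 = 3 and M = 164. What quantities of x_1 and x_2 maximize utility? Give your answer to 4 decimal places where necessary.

x_1* = 2.6471, x_2* = 42.6667

MU_x_1 = 12/x_1, MU_x_2 = 1. Tangency: 12/x_1 = p_1/p_2.
So x_1*(p_1,p_2) = 12·p_2/p_1, independent of income; and x_2* = (M − 12·p_2)/p_2.
At the given prices: x_1* = 12·3/13.6 = 2.6471, and x_2* = 42.6667.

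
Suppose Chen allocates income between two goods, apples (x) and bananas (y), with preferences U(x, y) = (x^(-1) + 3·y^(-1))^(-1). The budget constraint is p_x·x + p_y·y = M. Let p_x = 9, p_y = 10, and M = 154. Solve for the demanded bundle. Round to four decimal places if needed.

x* = 6.0554, y* = 9.9501

With the ratio pinned down, the budget gives x* = M/(p_x + p_y·(y/x)) and y* = (y/x)·x*.
Numerically y/x = 1.643168, so x* = 154/(9 + 10·1.643168) = 6.0554 and y* = 1.643168·6.0554 = 9.9501.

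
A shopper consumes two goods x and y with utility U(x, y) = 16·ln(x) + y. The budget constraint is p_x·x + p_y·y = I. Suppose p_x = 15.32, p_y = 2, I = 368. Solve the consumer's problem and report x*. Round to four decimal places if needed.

x* = 2.0888

Set MRS = p_x/p_y: (16/x)/1 = p_x/p_y.
So x*(p_x,p_y) = 16·p_y/p_x, independent of income; and y* = (I − 16·p_y)/p_y.
At the given prices: x* = 16·2/15.32 = 2.0888.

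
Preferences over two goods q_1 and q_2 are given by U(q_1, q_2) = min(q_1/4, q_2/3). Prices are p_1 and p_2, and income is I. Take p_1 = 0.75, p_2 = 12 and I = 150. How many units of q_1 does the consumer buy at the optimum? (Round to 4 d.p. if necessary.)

q_1* = 15.3846

With perfect complements, no substitution: consume in ratio q_1:q_2 = 4:3.
Budget: p_1·q_1 + p_2·(3/4)·q_1 = I, so (4·p_1 + 3·p_2)·q_1 = 4·I.
Demand: q_1*(p_1,p_2,I) = 4·I/(4·p_1 + 3·p_2), q_2* = 3·I/(4·p_1 + 3·p_2).
Here 4·0.75 + 3·12 = 39, giving q_1* = 15.3846.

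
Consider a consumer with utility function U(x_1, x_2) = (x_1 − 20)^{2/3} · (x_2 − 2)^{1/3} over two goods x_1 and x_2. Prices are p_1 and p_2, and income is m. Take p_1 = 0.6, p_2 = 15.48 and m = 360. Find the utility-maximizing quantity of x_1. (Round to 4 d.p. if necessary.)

Substituting into the budget: x_1* = 20 + 2/3·(m − 20·p_1 − 2·p_2)/p_1, and x_2* = 2 + 1/3·(…)/p_2.
Discretionary income = 360 − 20·0.6 − 2·15.48 = 317.04; x_1* = 20 + 2/3·317.04/0.6 = 372.2667.

x_1* = 372.2667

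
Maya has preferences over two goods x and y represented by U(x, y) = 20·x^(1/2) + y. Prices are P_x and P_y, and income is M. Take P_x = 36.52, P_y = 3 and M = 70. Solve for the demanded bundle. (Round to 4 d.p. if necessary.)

MU_x = 10/√x, MU_y = 1. Tangency: 10/√x = P_x/P_y.
Thus x* = (10·P_y/P_x)² — independent of M — with the rest of income spent on y.
Plugging in: x* = (10·3/36.52)² = 0.6748, y* = 15.1187.

x* = 0.6748, y* = 15.1187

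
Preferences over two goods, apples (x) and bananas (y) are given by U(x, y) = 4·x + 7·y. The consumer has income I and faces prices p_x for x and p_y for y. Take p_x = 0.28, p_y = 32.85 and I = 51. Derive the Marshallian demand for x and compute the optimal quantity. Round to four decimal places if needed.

Linear utility — the consumer picks whichever good has higher MU/price: 4/0.28 = 14.2857 vs 7/32.85 = 0.2131.
x gives more utility per dollar, so spend all income on x: x* = I/p_x, y* = 0.
Numerically: x* = 182.1429, y* = 0.

x* = 182.1429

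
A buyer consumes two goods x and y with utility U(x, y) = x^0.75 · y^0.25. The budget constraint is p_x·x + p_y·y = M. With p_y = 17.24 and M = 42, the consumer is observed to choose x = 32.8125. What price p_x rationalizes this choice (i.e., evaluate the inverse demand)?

The MRS is 3·y/x. Set MRS = p_x/p_y.
So 0.75·p_y·y = 0.25·p_x·x; combined with the budget, a share 0.75 of income goes to x.
Demand: x*(p_x,p_y,M) = 0.75·M/p_x and y* = 0.25·M/p_y.
Set x* = 32.8125 in the demand function and solve for p_x: p_x = 0.96.

p_x = 0.96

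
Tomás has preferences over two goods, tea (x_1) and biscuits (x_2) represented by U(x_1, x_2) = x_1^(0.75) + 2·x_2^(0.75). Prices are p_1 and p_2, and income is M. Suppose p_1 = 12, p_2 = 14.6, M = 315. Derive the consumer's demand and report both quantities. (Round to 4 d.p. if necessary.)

Substitute x_2 = (x_2/x_1)·x_1 into the budget: x_1* = M/(p_1 + p_2·(x_2/x_1)).
Numerically x_2/x_1 = 7.301861, so x_1* = 315/(12 + 14.6·7.301861) = 2.6558 and x_2* = 7.301861·2.6558 = 19.3925.

x_1* = 2.6558, x_2* = 19.3925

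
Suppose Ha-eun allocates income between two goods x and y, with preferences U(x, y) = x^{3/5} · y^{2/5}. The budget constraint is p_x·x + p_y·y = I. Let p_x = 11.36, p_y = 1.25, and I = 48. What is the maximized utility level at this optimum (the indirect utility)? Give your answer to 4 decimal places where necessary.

Tangency: MRS = (3/2)·y/x = p_x/p_y.
Rearranging, p_y·y = (2/3)·p_x·x. Substituting into the budget gives p_x·x·(1 + (2/3)) = I.
Demand: x*(p_x,p_y,I) = 0.6·I/p_x and y* = 0.4·I/p_y.
At p_x=11.36, p_y=1.25, I=48: x* = 0.6·48/11.36 = 2.5352, y* = 15.36.
Utility at the optimum: U(2.5352, 15.36) = 5.2115.

V = 5.2115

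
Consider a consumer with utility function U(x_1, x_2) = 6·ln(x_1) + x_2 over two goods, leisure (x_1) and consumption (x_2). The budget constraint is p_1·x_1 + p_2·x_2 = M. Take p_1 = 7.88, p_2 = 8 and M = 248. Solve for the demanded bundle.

MU_x_1 = 6/x_1, MU_x_2 = 1. Tangency: 6/x_1 = p_1/p_2.
So x_1*(p_1,p_2) = 6·p_2/p_1, independent of income; and x_2* = (M − 6·p_2)/p_2.
At the given prices: x_1* = 6·8/7.88 = 6.0914, and x_2* = 25.

x_1* = 6.0914, x_2* = 25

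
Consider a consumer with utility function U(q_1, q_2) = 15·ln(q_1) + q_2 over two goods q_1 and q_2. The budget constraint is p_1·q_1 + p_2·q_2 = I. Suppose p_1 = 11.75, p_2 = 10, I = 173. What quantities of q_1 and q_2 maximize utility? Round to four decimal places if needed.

Set MRS = p_1/p_2: (15/q_1)/1 = p_1/p_2.
So q_1*(p_1,p_2) = 15·p_2/p_1, independent of income; and q_2* = (I − 15·p_2)/p_2.
At the given prices: q_1* = 15·10/11.75 = 12.766, and q_2* = 2.3.

q_1* = 12.766, q_2* = 2.3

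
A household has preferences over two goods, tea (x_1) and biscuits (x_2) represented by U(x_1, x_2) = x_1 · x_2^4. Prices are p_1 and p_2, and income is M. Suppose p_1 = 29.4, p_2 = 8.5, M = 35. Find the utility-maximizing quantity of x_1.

x_1* = 0.2381

The MRS is (1/4)·x_2/x_1. Set MRS = p_1/p_2.
Rearranging, p_2·x_2 = 4·p_1·x_1. Substituting into the budget gives p_1·x_1·(1 + 4) = M.
Demand: x_1*(p_1,p_2,M) = 0.2·M/p_1 and x_2* = 0.8·M/p_2.
At p_1=29.4, p_2=8.5, M=35: x_1* = 0.2·35/29.4 = 0.2381.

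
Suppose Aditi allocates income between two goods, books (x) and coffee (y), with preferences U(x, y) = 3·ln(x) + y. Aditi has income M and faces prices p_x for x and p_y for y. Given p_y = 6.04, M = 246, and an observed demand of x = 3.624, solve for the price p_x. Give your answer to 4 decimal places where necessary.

Set MRS = p_x/p_y: (3/x)/1 = p_x/p_y.
So x*(p_x,p_y) = 3·p_y/p_x, independent of income; and y* = (M − 3·p_y)/p_y.
Set x* = 3.624 in the demand function and solve for p_x: p_x = 5.

p_x = 5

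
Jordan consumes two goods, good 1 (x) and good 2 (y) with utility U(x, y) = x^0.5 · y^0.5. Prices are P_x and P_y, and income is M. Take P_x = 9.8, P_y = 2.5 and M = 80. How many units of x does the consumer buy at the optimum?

x* = 4.0816

The MRS is y/x. Set MRS = P_x/P_y.
So 0.5·P_y·y = 0.5·P_x·x; combined with the budget, a share 0.5 of income goes to x.
Demand: x*(P_x,P_y,M) = 0.5·M/P_x and y* = 0.5·M/P_y.
At P_x=9.8, P_y=2.5, M=80: x* = 0.5·80/9.8 = 4.0816.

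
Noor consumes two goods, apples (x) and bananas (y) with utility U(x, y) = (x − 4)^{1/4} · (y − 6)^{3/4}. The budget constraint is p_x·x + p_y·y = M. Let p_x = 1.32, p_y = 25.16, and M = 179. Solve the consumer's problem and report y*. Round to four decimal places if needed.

This is Cobb-Douglas in (x−4, y−6): tangency gives 0.25·p_y·(y−6) = 0.75·p_x·(x−4).
Substituting into the budget: x* = 4 + 0.25·(M − 4·p_x − 6·p_y)/p_x, and y* = 6 + 0.75·(…)/p_y.
Discretionary income = 179 − 4·1.32 − 6·25.16 = 22.76; y* = 6 + 0.75·22.76/25.16 = 6.6785.

y* = 6.6785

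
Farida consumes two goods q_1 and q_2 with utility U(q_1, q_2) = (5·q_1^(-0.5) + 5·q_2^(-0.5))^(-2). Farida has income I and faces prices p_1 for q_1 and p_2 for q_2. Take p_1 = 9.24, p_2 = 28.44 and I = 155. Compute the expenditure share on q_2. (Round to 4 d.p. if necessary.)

MU_q_1 ∝ 5·q_1^(-1.5), MU_q_2 ∝ 5·q_2^(-1.5), so MRS = (q_2/q_1)^(1.5) = p_1/p_2.
Hence q_2/q_1 = (p_1/p_2)^(1/(1.5)), i.e. raised to the 2/3 power.
With the ratio pinned down, the budget gives q_1* = I/(p_1 + p_2·(q_2/q_1)) and q_2* = (q_2/q_1)·q_1*.
Numerically q_2/q_1 = 0.472601, so q_1* = 155/(9.24 + 28.44·0.472601) = 6.834 and q_2* = 0.472601·6.834 = 3.2297.
Expenditure on q_2: 28.44·3.2297 = 91.854; share = 0.5926.

share on q_2 = 0.5926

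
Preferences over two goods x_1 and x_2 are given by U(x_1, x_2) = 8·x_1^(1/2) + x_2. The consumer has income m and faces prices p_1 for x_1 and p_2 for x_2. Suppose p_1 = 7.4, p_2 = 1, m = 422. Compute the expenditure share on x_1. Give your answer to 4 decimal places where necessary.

Utility is quasi-linear in x_2; the FOC for x_1 is 4/√x_1 = p_1/p_2.
Solve: √x_1 = 4·p_2/p_1, so x_1*(p_1,p_2) = (4·p_2/p_1)², and x_2* = (m − p_1·x_1*)/p_2.
Plugging in: x_1* = (4·1/7.4)² = 0.2922, x_2* = 419.8378.
Expenditure on x_1: 7.4·0.2922 = 2.1622; share = 0.0051.

share on x_1 = 0.0051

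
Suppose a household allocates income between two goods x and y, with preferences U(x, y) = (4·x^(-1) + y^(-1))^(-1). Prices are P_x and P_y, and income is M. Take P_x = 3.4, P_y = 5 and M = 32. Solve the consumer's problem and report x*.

x* = 5.8591

From the CES first-order condition, 4·(y/x)^(2) = P_x/P_y.
Solve for the ratio: y/x = [(1/4)·P_x/P_y]^(0.5).
With the ratio pinned down, the budget gives x* = M/(P_x + P_y·(y/x)) and y* = (y/x)·x*.
Numerically y/x = 0.412311, so x* = 32/(3.4 + 5·0.412311) = 5.8591.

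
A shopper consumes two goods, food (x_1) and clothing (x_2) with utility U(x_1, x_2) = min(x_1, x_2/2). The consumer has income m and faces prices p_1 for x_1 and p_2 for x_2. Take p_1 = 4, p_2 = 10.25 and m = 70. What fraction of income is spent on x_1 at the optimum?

Here 4 + 2·10.25 = 24.5, giving x_1* = 2.8571 and x_2* = 5.7143.
Expenditure on x_1: 4·2.8571 = 11.4286; share = 0.1633.

share on x_1 = 0.1633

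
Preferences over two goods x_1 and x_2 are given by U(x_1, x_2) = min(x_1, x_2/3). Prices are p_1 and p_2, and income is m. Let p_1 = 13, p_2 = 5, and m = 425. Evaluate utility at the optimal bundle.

V = 15.1786

With perfect complements, no substitution: consume in ratio x_1:x_2 = 1:3.
Budget: p_1·x_1 + p_2·3·x_1 = m, so (p_1 + 3·p_2)·x_1 = m.
Demand: x_1*(p_1,p_2,m) = m/(p_1 + 3·p_2), x_2* = 3·m/(p_1 + 3·p_2).
Here 13 + 3·5 = 28, giving x_1* = 15.1786 and x_2* = 45.5357.
Utility at the optimum: U(15.1786, 45.5357) = 15.1786.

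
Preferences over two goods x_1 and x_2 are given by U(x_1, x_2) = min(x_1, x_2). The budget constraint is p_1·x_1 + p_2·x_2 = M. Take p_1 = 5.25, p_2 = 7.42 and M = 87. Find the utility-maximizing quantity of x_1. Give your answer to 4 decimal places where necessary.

Leontief preferences: the optimum is at the kink where x_1/1 = x_2/1, i.e. x_2 = x_1.
Budget: p_1·x_1 + p_2·x_1 = M, so (p_1 + p_2)·x_1 = M.
Demand: x_1*(p_1,p_2,M) = M/(p_1 + p_2), x_2* = M/(p_1 + p_2).
Here 5.25 + 7.42 = 12.67, giving x_1* = 6.8666.

x_1* = 6.8666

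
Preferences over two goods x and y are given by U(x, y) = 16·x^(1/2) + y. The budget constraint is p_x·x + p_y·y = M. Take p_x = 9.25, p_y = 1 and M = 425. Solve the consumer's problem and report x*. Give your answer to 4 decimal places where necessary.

Plugging in: x* = (8·1/9.25)² = 0.748.

x* = 0.748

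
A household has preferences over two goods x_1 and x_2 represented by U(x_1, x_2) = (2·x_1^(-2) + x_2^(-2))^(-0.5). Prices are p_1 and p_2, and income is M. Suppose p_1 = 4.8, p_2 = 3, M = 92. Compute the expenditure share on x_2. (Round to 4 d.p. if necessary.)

share on x_2 = 0.3672

From the CES first-order condition, 2·(x_2/x_1)^(3) = p_1/p_2.
Hence x_2/x_1 = ((1/2)·p_1/p_2)^(1/(3)), i.e. raised to the 1/3 power.
With the ratio pinned down, the budget gives x_1* = M/(p_1 + p_2·(x_2/x_1)) and x_2* = (x_2/x_1)·x_1*.
Numerically x_2/x_1 = 0.928318, so x_1* = 92/(4.8 + 3·0.928318) = 12.1293 and x_2* = 0.928318·12.1293 = 11.2598.
Expenditure on x_2: 3·11.2598 = 33.7795; share = 0.3672.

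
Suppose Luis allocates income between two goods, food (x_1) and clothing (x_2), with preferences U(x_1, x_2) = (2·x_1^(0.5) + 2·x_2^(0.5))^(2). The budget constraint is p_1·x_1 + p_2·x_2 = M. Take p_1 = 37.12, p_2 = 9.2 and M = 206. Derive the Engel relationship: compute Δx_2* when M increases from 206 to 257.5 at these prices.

Δx_2* = 4.486

MRS = MU_x_1/MU_x_2 = (x_2/x_1)^(0.5). Set equal to p_1/p_2.
Hence x_2/x_1 = (p_1/p_2)^(1/(0.5)), i.e. raised to the 2 power.
With the ratio pinned down, the budget gives x_1* = M/(p_1 + p_2·(x_2/x_1)) and x_2* = (x_2/x_1)·x_1*.
Numerically x_2/x_1 = 16.279471, so x_1* = 206/(37.12 + 9.2·16.279471) = 1.1022 and x_2* = 16.279471·1.1022 = 17.944.
At M' = 257.5: x_2* = 22.43. Change: 22.43 − 17.944 = 4.486.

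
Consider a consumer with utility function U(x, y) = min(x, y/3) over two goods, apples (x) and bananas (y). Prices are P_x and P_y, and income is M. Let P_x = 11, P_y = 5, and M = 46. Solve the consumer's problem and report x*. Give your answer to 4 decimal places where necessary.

With perfect complements, no substitution: consume in ratio x:y = 1:3.
Budget: P_x·x + P_y·3·x = M, so (P_x + 3·P_y)·x = M.
Demand: x*(P_x,P_y,M) = M/(P_x + 3·P_y), y* = 3·M/(P_x + 3·P_y).
Here 11 + 3·5 = 26, giving x* = 1.7692.

x* = 1.7692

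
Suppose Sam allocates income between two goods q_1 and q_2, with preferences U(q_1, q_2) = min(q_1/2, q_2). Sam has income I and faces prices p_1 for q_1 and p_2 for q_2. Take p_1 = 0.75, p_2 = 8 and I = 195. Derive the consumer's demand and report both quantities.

With perfect complements, no substitution: consume in ratio q_1:q_2 = 2:1.
Budget: p_1·q_1 + p_2·(1/2)·q_1 = I, so (2·p_1 + p_2)·q_1 = 2·I.
Demand: q_1*(p_1,p_2,I) = 2·I/(2·p_1 + p_2), q_2* = I/(2·p_1 + p_2).
Here 2·0.75 + 8 = 9.5, giving q_1* = 41.0526 and q_2* = 20.5263.

q_1* = 41.0526, q_2* = 20.5263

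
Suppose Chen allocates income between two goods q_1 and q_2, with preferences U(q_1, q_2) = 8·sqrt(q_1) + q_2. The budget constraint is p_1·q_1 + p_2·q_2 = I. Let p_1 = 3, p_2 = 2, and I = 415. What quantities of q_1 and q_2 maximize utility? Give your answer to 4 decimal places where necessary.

MU_q_1 = 4/√q_1, MU_q_2 = 1. Tangency: 4/√q_1 = p_1/p_2.
Thus q_1* = (4·p_2/p_1)² — independent of I — with the rest of income spent on q_2.
Plugging in: q_1* = (4·2/3)² = 7.1111, q_2* = 196.8333.

q_1* = 7.1111, q_2* = 196.8333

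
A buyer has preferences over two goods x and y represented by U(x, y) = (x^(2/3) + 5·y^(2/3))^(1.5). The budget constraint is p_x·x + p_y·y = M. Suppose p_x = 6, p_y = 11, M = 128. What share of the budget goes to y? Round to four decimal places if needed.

share on y = 0.9738

MU_x ∝ x^(-1/3), MU_y ∝ 5·y^(-1/3), so MRS = (1/5)·(y/x)^(1/3) = p_x/p_y.
Solve for the ratio: y/x = [5·p_x/p_y]^(3).
Substitute y = (y/x)·x into the budget: x* = M/(p_x + p_y·(y/x)).
Numerically y/x = 20.2855, so x* = 128/(6 + 11·20.2855) = 0.5586 and y* = 20.2855·0.5586 = 11.3317.
Expenditure on y: 11·11.3317 = 124.6483; share = 0.9738.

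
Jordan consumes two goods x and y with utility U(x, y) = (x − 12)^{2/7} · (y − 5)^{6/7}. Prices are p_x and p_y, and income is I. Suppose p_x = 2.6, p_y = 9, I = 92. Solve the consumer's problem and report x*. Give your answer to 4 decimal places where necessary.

x* = 13.5192

Let x' = x−12, y' = y−5. MRS = (1/3)·y'/x' = p_x/p_y.
After buying the subsistence bundle (12, 5), a share 0.25 of the remaining income goes to x: x* = 12 + 0.25·(I − 12p_x − 5p_y)/p_x.
Discretionary income = 92 − 12·2.6 − 5·9 = 15.8; x* = 12 + 0.25·15.8/2.6 = 13.5192.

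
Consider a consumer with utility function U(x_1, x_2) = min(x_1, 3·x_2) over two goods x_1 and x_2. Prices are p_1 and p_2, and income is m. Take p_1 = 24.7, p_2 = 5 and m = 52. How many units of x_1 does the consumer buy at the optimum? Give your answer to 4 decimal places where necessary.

Leontief preferences: the optimum is at the kink where x_1/3 = x_2/1, i.e. x_2 = (1/3)·x_1.
Budget: p_1·x_1 + p_2·(1/3)·x_1 = m, so (3·p_1 + p_2)·x_1 = 3·m.
Demand: x_1*(p_1,p_2,m) = 3·m/(3·p_1 + p_2), x_2* = m/(3·p_1 + p_2).
Here 3·24.7 + 5 = 79.1, giving x_1* = 1.9722.

x_1* = 1.9722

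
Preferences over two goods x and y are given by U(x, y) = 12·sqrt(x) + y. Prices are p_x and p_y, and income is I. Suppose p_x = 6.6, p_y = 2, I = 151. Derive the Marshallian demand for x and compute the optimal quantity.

x* = 3.3058

Utility is quasi-linear in y; the FOC for x is 6/√x = p_x/p_y.
Solve: √x = 6·p_y/p_x, so x*(p_x,p_y) = (6·p_y/p_x)², and y* = (I − p_x·x*)/p_y.
Plugging in: x* = (6·2/6.6)² = 3.3058.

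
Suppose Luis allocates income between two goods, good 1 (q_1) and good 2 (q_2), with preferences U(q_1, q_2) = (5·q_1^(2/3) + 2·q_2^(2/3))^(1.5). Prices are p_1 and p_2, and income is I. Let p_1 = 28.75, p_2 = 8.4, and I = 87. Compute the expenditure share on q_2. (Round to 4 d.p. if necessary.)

Substitute q_2 = (q_2/q_1)·q_1 into the budget: q_1* = I/(p_1 + p_2·(q_2/q_1)).
Numerically q_2/q_1 = 2.565994, so q_1* = 87/(28.75 + 8.4·2.565994) = 1.7295 and q_2* = 2.565994·1.7295 = 4.4378.
Expenditure on q_2: 8.4·4.4378 = 37.2777; share = 0.4285.

share on q_2 = 0.4285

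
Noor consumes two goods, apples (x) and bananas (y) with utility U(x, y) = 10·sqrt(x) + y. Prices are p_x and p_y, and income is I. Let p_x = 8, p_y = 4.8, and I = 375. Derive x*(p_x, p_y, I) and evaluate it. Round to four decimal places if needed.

x* = 9

MU_x = 5/√x, MU_y = 1. Tangency: 5/√x = p_x/p_y.
Solve: √x = 5·p_y/p_x, so x*(p_x,p_y) = (5·p_y/p_x)², and y* = (I − p_x·x*)/p_y.
Plugging in: x* = (5·4.8/8)² = 9.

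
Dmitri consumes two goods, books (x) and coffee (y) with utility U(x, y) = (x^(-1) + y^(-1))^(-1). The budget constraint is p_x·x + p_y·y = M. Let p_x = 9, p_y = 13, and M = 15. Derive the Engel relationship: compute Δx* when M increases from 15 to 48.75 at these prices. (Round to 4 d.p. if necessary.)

Δx* = 1.7031

From the CES first-order condition, (y/x)^(2) = p_x/p_y.
Solve for the ratio: y/x = [p_x/p_y]^(0.5).
With the ratio pinned down, the budget gives x* = M/(p_x + p_y·(y/x)) and y* = (y/x)·x*.
Numerically y/x = 0.83205, so x* = 15/(9 + 13·0.83205) = 0.7569.
At M' = 48.75: x* = 2.4601. Change: 2.4601 − 0.7569 = 1.7031.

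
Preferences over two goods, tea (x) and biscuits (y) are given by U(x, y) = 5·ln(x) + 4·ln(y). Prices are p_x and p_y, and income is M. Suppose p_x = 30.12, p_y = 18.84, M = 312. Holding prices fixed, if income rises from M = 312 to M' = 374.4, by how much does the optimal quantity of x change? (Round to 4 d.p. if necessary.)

Demand: x*(p_x,p_y,M) = 5/9·M/p_x and y* = 4/9·M/p_y.
At p_x=30.12, p_y=18.84, M=312: x* = 5/9·312/30.12 = 5.7548.
At M' = 374.4: x* = 6.9057. Change: 6.9057 − 5.7548 = 1.151.

Δx* = 1.151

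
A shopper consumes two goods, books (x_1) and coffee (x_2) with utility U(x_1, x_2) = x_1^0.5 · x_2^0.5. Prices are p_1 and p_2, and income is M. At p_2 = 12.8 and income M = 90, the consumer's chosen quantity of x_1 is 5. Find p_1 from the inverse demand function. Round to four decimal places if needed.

Tangency: MRS = x_2/x_1 = p_1/p_2.
Rearranging, p_2·x_2 = p_1·x_1. Substituting into the budget gives p_1·x_1·(1 + 1) = M.
Demand: x_1*(p_1,p_2,M) = 0.5·M/p_1 and x_2* = 0.5·M/p_2.
Set x_1* = 5 in the demand function and solve for p_1: p_1 = 9.

p_1 = 9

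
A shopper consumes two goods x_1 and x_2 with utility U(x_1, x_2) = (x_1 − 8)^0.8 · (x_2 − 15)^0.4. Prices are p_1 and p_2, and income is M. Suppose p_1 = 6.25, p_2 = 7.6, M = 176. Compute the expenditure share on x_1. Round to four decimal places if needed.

This is Cobb-Douglas in (x_1−8, x_2−15): tangency gives 0.8·p_2·(x_2−15) = 0.4·p_1·(x_1−8).
Substituting into the budget: x_1* = 8 + 2/3·(M − 8·p_1 − 15·p_2)/p_1, and x_2* = 15 + 1/3·(…)/p_2.
Discretionary income = 176 − 8·6.25 − 15·7.6 = 12; x_1* = 8 + 2/3·12/6.25 = 9.28; x_2* = 15 + 1/3·12/7.6 = 15.5263.
Expenditure on x_1: 6.25·9.28 = 58; share = 0.3295.

share on x_1 = 0.3295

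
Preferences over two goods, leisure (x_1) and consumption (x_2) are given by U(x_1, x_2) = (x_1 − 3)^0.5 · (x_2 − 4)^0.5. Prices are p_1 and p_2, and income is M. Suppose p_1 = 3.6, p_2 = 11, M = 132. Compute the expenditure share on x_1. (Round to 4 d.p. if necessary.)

After buying the subsistence bundle (3, 4), a share 0.5 of the remaining income goes to x_1: x_1* = 3 + 0.5·(M − 3p_1 − 4p_2)/p_1.
Discretionary income = 132 − 3·3.6 − 4·11 = 77.2; x_1* = 3 + 0.5·77.2/3.6 = 13.7222; x_2* = 4 + 0.5·77.2/11 = 7.5091.
Expenditure on x_1: 3.6·13.7222 = 49.4; share = 0.3742.

share on x_1 = 0.3742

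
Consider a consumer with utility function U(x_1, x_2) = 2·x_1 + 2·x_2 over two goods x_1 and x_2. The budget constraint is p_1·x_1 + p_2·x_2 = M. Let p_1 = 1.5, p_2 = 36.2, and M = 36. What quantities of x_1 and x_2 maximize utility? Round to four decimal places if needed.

Linear utility — the consumer picks whichever good has higher MU/price: 2/1.5 = 1.3333 vs 2/36.2 = 0.0552.
x_1 gives more utility per dollar, so spend all income on x_1: x_1* = M/p_1, x_2* = 0.
Numerically: x_1* = 24, x_2* = 0.

x_1* = 24, x_2* = 0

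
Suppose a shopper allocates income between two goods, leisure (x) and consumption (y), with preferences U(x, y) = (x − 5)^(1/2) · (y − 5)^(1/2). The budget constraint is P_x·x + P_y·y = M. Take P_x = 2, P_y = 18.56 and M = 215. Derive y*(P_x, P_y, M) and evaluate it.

This is Cobb-Douglas in (x−5, y−5): tangency gives 0.5·P_y·(y−5) = 0.5·P_x·(x−5).
Substituting into the budget: x* = 5 + 0.5·(M − 5·P_x − 5·P_y)/P_x, and y* = 5 + 0.5·(…)/P_y.
Discretionary income = 215 − 5·2 − 5·18.56 = 112.2; y* = 5 + 0.5·112.2/18.56 = 8.0226.

y* = 8.0226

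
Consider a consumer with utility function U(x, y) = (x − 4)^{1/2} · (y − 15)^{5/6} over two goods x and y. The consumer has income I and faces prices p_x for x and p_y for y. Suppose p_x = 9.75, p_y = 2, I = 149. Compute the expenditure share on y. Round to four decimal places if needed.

Let x' = x−4, y' = y−15. MRS = (3/5)·y'/x' = p_x/p_y.
Substituting into the budget: x* = 4 + 0.375·(I − 4·p_x − 15·p_y)/p_x, and y* = 15 + 0.625·(…)/p_y.
Discretionary income = 149 − 4·9.75 − 15·2 = 80; x* = 4 + 0.375·80/9.75 = 7.0769; y* = 15 + 0.625·80/2 = 40.
Expenditure on y: 2·40 = 80; share = 0.5369.

share on y = 0.5369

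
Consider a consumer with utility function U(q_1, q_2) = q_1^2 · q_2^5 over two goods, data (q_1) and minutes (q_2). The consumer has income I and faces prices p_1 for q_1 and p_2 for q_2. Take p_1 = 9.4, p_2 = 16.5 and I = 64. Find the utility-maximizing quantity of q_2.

Tangency: MRS = (2/5)·q_2/q_1 = p_1/p_2.
So 2·p_2·q_2 = 5·p_1·q_1; combined with the budget, a share 2/7 of income goes to q_1.
Demand: q_1*(p_1,p_2,I) = 2/7·I/p_1 and q_2* = 5/7·I/p_2.
At p_1=9.4, p_2=16.5, I=64: q_2* = 5/7·64/16.5 = 2.7706.

q_2* = 2.7706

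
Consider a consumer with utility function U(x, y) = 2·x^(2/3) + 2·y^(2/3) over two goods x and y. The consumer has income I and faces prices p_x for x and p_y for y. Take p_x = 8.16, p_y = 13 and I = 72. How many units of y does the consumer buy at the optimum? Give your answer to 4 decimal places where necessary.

MU_x ∝ 2·x^(-1/3), MU_y ∝ 2·y^(-1/3), so MRS = (y/x)^(1/3) = p_x/p_y.
Hence y/x = (p_x/p_y)^(1/(1/3)), i.e. raised to the 3 power.
With the ratio pinned down, the budget gives x* = I/(p_x + p_y·(y/x)) and y* = (y/x)·x*.
Numerically y/x = 0.247309, so x* = 72/(8.16 + 13·0.247309) = 6.3297 and y* = 0.247309·6.3297 = 1.5654.

y* = 1.5654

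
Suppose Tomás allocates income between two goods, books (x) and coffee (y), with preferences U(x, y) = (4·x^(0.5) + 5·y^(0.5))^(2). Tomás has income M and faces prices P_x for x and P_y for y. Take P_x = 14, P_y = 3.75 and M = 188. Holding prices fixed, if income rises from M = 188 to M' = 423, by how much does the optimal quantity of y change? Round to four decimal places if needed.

Numerically y/x = 21.777778, so x* = 188/(14 + 3.75·21.777778) = 1.9652 and y* = 21.777778·1.9652 = 42.7967.
At M' = 423: y* = 96.2927. Change: 96.2927 − 42.7967 = 53.4959.

Δy* = 53.4959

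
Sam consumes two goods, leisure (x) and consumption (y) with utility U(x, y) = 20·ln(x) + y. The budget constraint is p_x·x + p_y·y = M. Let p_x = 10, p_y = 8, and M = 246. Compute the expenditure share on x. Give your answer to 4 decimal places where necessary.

Set MRS = p_x/p_y: (20/x)/1 = p_x/p_y.
So x*(p_x,p_y) = 20·p_y/p_x, independent of income; and y* = (M − 20·p_y)/p_y.
At the given prices: x* = 20·8/10 = 16, and y* = 10.75.
Expenditure on x: 10·16 = 160; share = 0.6504.

share on x = 0.6504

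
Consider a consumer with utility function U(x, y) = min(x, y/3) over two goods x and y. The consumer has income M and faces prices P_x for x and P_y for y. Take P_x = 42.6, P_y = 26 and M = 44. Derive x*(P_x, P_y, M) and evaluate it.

x* = 0.3648

With perfect complements, no substitution: consume in ratio x:y = 1:3.
Budget: P_x·x + P_y·3·x = M, so (P_x + 3·P_y)·x = M.
Demand: x*(P_x,P_y,M) = M/(P_x + 3·P_y), y* = 3·M/(P_x + 3·P_y).
Here 42.6 + 3·26 = 120.6, giving x* = 0.3648.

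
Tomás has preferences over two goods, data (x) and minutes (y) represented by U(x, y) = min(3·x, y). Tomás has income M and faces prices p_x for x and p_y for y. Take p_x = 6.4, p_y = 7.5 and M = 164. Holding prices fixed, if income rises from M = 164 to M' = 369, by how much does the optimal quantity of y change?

Δy* = 21.2803

With perfect complements, no substitution: consume in ratio x:y = 1:3.
Budget: p_x·x + p_y·3·x = M, so (p_x + 3·p_y)·x = M.
Demand: x*(p_x,p_y,M) = M/(p_x + 3·p_y), y* = 3·M/(p_x + 3·p_y).
Here 6.4 + 3·7.5 = 28.9, giving y* = 17.0242.
At M' = 369: y* = 38.3045. Change: 38.3045 − 17.0242 = 21.2803.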